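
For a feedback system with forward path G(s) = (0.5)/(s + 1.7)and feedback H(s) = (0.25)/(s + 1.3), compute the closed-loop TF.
Closed-loop T = G/(1+GH).
Numerator: G_num * H_den = 0.5*s + 0.65.
Denominator: G_den * H_den + G_num * H_num = (s^2 + 3*s + 2.21) + (0.125) = s^2 + 3*s + 2.335.
T(s) = (0.5*s + 0.65)/(s^2 + 3*s + 2.335)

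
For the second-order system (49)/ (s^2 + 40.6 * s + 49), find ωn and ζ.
Standard form: ωn²/(s²+2ζωn·s+ωn²).
const=49=ωn² → ωn=7, s coeff=40.6=2ζωn → ζ=2.9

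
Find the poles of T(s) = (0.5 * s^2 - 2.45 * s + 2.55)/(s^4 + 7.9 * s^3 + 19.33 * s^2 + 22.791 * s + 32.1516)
Set denominator = 0: s^4 + 7.9*s^3 + 19.33*s^2 + 22.791*s + 32.1516 = (s + 3.6)(s + 3.9)(s^2 + 0.4*s + 2.29) = 0 → Poles: -0.2 + 1.5j, -0.2 - 1.5j, -3.6, -3.9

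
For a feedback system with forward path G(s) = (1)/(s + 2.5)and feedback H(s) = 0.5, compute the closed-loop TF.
Closed-loop T = G/(1+GH).
Numerator: G_num * H_den = 1.
Denominator: G_den * H_den + G_num * H_num = (s + 2.5) + (0.5) = s + 3.
T(s) = (1)/(s + 3)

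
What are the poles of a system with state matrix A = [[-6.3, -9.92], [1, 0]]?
Eigenvalues solve det(λI - A) = 0.
Characteristic polynomial: λ^2 + 6.3*λ + 9.92 = 0.
Factor: (λ + 3.2)(λ + 3.1) = 0.
Roots: -3.1, -3.2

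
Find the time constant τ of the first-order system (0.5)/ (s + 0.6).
First-order system: τ = -1/pole. Pole = -0.6. τ = -1/(-0.6) = 1.667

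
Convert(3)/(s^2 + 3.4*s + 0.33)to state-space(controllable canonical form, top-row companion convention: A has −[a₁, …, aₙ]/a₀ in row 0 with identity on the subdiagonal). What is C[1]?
Reachable canonical form: C = numerator coefficients (right-aligned, zero-padded to length n).
num = 3, C = [[0, 3]].
C[1] = 3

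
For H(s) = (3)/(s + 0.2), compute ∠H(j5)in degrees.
Substitute s = j*5: H(j5) = 0.0239617 - 0.599042j.
∠H(j5) = atan2(Im, Re) = atan2(-0.599042, 0.0239617) = -87.71°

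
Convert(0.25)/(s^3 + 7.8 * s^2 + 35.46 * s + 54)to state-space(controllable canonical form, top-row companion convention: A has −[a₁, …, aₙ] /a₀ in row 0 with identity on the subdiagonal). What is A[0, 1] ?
Reachable canonical form for den = s^3 + 7.8*s^2 + 35.46*s + 54: top row of A = -[a₁,a₂,...,aₙ]/a₀, ones on the subdiagonal, zeros elsewhere.
A = [[-7.8, -35.46, -54], [1, 0, 0], [0, 1, 0]].
A[0,1] = -35.46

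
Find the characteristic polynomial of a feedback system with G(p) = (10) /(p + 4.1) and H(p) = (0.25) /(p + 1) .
Characteristic poly = G_den * H_den + G_num * H_num = (p^2 + 5.1*p + 4.1) + (2.5) = p^2 + 5.1*p + 6.6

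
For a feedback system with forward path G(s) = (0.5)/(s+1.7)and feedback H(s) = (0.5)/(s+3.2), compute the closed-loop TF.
Closed-loop T = G/(1+GH).
Numerator: G_num * H_den = 0.5*s + 1.6.
Denominator: G_den * H_den + G_num * H_num = (s^2 + 4.9*s + 5.44) + (0.25) = s^2 + 4.9*s + 5.69.
T(s) = (0.5*s + 1.6)/(s^2 + 4.9*s + 5.69)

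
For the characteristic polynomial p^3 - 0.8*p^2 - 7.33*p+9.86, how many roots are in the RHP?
p^3 - 0.8*p^2 - 7.33*p + 9.86 = (p - 1.7)(p + 2.9)(p - 2). Poles: -2.9, 1.7, 2. RHP poles (Re>0): 2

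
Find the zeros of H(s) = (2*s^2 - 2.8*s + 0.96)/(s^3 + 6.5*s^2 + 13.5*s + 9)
Set numerator = 0: 2*s^2 - 2.8*s + 0.96 = 2*(s - 0.8)(s - 0.6) = 0 → Zeros: 0.6, 0.8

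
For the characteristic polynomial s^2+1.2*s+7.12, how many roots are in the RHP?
Poles: -0.6 + 2.6j, -0.6 - 2.6j. RHP poles (Re>0): 0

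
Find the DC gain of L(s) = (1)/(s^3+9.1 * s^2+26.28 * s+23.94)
DC gain = L(0) = num(0)/den(0) = 1/23.94 = 0.04177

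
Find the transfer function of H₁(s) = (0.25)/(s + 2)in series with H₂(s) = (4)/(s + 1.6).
Series: H = H₁ · H₂ = (n₁·n₂)/(d₁·d₂).
Num: n₁·n₂ = 1. Den: d₁·d₂ = s^2 + 3.6*s + 3.2.
H(s) = (1)/(s^2 + 3.6*s + 3.2)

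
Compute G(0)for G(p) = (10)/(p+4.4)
DC gain = G(0) = num(0)/den(0) = 10/4.4 = 2.273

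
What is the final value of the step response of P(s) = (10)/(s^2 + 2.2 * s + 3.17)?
FVT: lim_{t→∞} y(t) = lim_{s→0} s*Y(s) where Y(s) = P(s)/s.
= lim_{s→0} P(s) = P(0) = num(0)/den(0) = 10/3.17 = 3.155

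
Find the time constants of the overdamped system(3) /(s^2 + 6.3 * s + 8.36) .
Overdamped: real poles at -1.9, -4.4. τ = -1/pole → τ₁ = 0.5263, τ₂ = 0.2273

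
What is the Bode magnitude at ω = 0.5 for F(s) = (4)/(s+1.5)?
Substitute s = j*0.5: F(j0.5) = 2.4 - 0.8j.
|F(j0.5)| = sqrt(Re² + Im²) = 2.53.
20*log₁₀(2.53) = 8.06 dB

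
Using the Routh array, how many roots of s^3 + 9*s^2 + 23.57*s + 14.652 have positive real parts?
Routh array:
s^3: [1, 23.57]; s^2: [9, 14.652]; s^1: [21.942]; s^0: [14.652]
First column: [1, 9, 21.942, 14.652]. Sign changes = RHP roots = 0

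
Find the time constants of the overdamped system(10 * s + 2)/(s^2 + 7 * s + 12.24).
Overdamped: real poles at -3.4, -3.6. τ = -1/pole → τ₁ = 0.2941, τ₂ = 0.2778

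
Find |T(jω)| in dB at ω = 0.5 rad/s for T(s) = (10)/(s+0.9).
Substitute s = j*0.5: T(j0.5) = 8.49057 - 4.71698j.
|T(j0.5)| = sqrt(Re² + Im²) = 9.713.
20*log₁₀(9.713) = 19.75 dB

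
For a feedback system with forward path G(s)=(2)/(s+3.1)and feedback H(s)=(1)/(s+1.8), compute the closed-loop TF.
Closed-loop T = G/(1+GH).
Numerator: G_num * H_den = 2*s + 3.6.
Denominator: G_den * H_den + G_num * H_num = (s^2 + 4.9*s + 5.58) + (2) = s^2 + 4.9*s + 7.58.
T(s) = (2*s + 3.6)/(s^2 + 4.9*s + 7.58)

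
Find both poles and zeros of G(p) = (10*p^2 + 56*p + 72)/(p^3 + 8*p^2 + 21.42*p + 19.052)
Set denominator = 0: p^3 + 8*p^2 + 21.42*p + 19.052 = (p + 2.2)(p^2 + 5.8*p + 8.66) = 0 → Poles: -2.2, -2.9 + 0.5j, -2.9 - 0.5j
Set numerator = 0: 10*p^2 + 56*p + 72 = 10*(p + 3.6)(p + 2) = 0 → Zeros: -2, -3.6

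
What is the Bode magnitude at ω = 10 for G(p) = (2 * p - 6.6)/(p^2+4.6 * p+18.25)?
Substitute p = j*10: G(j10) = 0.165876 - 0.151312j.
|G(j10)| = sqrt(Re² + Im²) = 0.2245.
20*log₁₀(0.2245) = -12.97 dB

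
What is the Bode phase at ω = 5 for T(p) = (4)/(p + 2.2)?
Substitute p = j*5: T(j5) = 0.294906 - 0.670241j.
∠T(j5) = atan2(Im, Re) = atan2(-0.670241, 0.294906) = -66.25°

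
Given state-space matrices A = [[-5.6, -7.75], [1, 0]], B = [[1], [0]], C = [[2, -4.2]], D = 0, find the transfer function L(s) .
L(s) = C(sI - A)⁻¹B + D.
Characteristic polynomial det(sI - A) = s^2 + 5.6*s + 7.75.
Numerator from C·adj(sI-A)·B + D·det(sI-A) = 2*s - 4.2.
L(s) = (2*s - 4.2)/(s^2 + 5.6*s + 7.75)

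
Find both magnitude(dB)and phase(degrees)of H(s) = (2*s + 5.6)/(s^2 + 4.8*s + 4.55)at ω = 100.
Substitute s = j*100: H(j100) = 0.000399698 - 0.0199899j.
|H| = 20*log₁₀(sqrt(Re²+Im²)) = -33.98 dB.
∠H = atan2(Im, Re) = -88.85°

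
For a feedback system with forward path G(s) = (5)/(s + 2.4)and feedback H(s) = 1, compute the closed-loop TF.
Closed-loop T = G/(1+GH).
Numerator: G_num * H_den = 5.
Denominator: G_den * H_den + G_num * H_num = (s + 2.4) + (5) = s + 7.4.
T(s) = (5)/(s + 7.4)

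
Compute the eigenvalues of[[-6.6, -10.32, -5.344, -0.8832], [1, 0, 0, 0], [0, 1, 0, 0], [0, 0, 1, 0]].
Eigenvalues solve det(λI - A) = 0.
Characteristic polynomial: λ^4 + 6.6*λ^3 + 10.32*λ^2 + 5.344*λ + 0.8832 = 0.
Factor: (λ + 0.4)(λ + 1.2)(λ + 4.6)(λ + 0.4) = 0.
Roots: -0.4, -0.4, -1.2, -4.6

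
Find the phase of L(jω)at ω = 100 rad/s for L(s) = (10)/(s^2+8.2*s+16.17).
Substitute s = j*100: L(j100) = -0.000994908 - 8.17146e-05j.
∠L(j100) = atan2(Im, Re) = atan2(-8.17146e-05, -0.000994908) = -175.30°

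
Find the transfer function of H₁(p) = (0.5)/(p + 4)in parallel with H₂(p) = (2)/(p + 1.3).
Parallel: H = H₁ + H₂ = (n₁·d₂ + n₂·d₁)/(d₁·d₂).
n₁·d₂ = 0.5*p + 0.65. n₂·d₁ = 2*p + 8. Sum = 2.5*p + 8.65. d₁·d₂ = p^2 + 5.3*p + 5.2.
H(p) = (2.5*p + 8.65)/(p^2 + 5.3*p + 5.2)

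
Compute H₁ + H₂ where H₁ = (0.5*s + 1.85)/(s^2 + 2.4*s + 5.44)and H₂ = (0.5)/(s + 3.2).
Parallel: H = H₁ + H₂ = (n₁·d₂ + n₂·d₁)/(d₁·d₂).
n₁·d₂ = 0.5*s^2 + 3.45*s + 5.92. n₂·d₁ = 0.5*s^2 + 1.2*s + 2.72. Sum = s^2 + 4.65*s + 8.64. d₁·d₂ = s^3 + 5.6*s^2 + 13.12*s + 17.408.
H(s) = (s^2 + 4.65*s + 8.64)/(s^3 + 5.6*s^2 + 13.12*s + 17.408)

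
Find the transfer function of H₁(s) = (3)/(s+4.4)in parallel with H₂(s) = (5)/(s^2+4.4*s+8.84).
Parallel: H = H₁ + H₂ = (n₁·d₂ + n₂·d₁)/(d₁·d₂).
n₁·d₂ = 3*s^2 + 13.2*s + 26.52. n₂·d₁ = 5*s + 22. Sum = 3*s^2 + 18.2*s + 48.52. d₁·d₂ = s^3 + 8.8*s^2 + 28.2*s + 38.896.
H(s) = (3*s^2 + 18.2*s + 48.52)/(s^3 + 8.8*s^2 + 28.2*s + 38.896)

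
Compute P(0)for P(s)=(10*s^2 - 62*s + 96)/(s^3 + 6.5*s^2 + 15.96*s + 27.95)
DC gain = P(0) = num(0)/den(0) = 96/27.95 = 3.435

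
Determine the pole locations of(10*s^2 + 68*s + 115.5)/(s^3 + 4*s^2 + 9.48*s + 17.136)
Set denominator = 0: s^3 + 4*s^2 + 9.48*s + 17.136 = (s + 2.8)(s^2 + 1.2*s + 6.12) = 0 → Poles: -0.6 + 2.4j, -0.6 - 2.4j, -2.8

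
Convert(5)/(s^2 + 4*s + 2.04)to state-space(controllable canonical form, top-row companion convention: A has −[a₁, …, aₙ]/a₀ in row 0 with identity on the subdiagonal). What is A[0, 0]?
Reachable canonical form for den = s^2 + 4*s + 2.04: top row of A = -[a₁,a₂,...,aₙ]/a₀, ones on the subdiagonal, zeros elsewhere.
A = [[-4, -2.04], [1, 0]].
A[0,0] = -4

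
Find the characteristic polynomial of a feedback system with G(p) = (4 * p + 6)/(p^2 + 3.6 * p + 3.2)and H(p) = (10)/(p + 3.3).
Characteristic poly = G_den * H_den + G_num * H_num = (p^3 + 6.9*p^2 + 15.08*p + 10.56) + (40*p + 60) = p^3 + 6.9*p^2 + 55.08*p + 70.56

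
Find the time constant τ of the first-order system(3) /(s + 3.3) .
First-order system: τ = -1/pole. Pole = -3.3. τ = -1/(-3.3) = 0.303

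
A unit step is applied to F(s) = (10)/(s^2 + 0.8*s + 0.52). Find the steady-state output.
FVT: lim_{t→∞} y(t) = lim_{s→0} s*Y(s) where Y(s) = F(s)/s.
= lim_{s→0} F(s) = F(0) = num(0)/den(0) = 10/0.52 = 19.23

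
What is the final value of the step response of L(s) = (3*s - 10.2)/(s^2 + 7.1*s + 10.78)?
FVT: lim_{t→∞} y(t) = lim_{s→0} s*Y(s) where Y(s) = L(s)/s.
= lim_{s→0} L(s) = L(0) = num(0)/den(0) = -10.2/10.78 = -0.9462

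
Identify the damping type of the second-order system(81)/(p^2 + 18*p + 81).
Standard form: ωn²/(p²+2ζωn·p+ωn²) gives ωn=9, ζ=1.
Critically damped (ζ = 1)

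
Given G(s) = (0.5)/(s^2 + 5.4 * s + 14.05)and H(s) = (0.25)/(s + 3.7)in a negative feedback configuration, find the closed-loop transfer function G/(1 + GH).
Closed-loop T = G/(1+GH).
Numerator: G_num * H_den = 0.5*s + 1.85.
Denominator: G_den * H_den + G_num * H_num = (s^3 + 9.1*s^2 + 34.03*s + 51.985) + (0.125) = s^3 + 9.1*s^2 + 34.03*s + 52.11.
T(s) = (0.5*s + 1.85)/(s^3 + 9.1*s^2 + 34.03*s + 52.11)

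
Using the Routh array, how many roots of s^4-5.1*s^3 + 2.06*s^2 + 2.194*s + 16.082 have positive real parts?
Routh array:
s^4: [1, 2.06, 16.082]; s^3: [-5.1, 2.194]; s^2: [2.4902, 16.082]; s^1: [35.1304]; s^0: [16.082]
First column: [1, -5.1, 2.4902, 35.1304, 16.082]. Sign changes = RHP roots = 2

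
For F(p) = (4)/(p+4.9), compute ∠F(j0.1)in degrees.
Substitute p = j*0.1: F(j0.1) = 0.815987 - 0.0166528j.
∠F(j0.1) = atan2(Im, Re) = atan2(-0.0166528, 0.815987) = -1.17°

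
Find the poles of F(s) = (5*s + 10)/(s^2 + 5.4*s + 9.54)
Set denominator = 0: s^2 + 5.4*s + 9.54 = 0 → Poles: -2.7 + 1.5j, -2.7 - 1.5j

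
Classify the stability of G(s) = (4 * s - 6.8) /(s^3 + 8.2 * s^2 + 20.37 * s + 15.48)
Denominator: s^3 + 8.2*s^2 + 20.37*s + 15.48 = (s + 4.3)(s + 2.4)(s + 1.5). Poles: -1.5, -2.4, -4.3. Stable (all poles in LHP)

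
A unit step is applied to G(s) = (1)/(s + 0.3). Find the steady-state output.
FVT: lim_{t→∞} y(t) = lim_{s→0} s*Y(s) where Y(s) = G(s)/s.
= lim_{s→0} G(s) = G(0) = num(0)/den(0) = 1/0.3 = 3.333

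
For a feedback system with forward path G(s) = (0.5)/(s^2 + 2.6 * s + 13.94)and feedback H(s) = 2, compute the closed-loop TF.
Closed-loop T = G/(1+GH).
Numerator: G_num * H_den = 0.5.
Denominator: G_den * H_den + G_num * H_num = (s^2 + 2.6*s + 13.94) + (1) = s^2 + 2.6*s + 14.94.
T(s) = (0.5)/(s^2 + 2.6*s + 14.94)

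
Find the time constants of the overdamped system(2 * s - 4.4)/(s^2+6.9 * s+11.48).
Overdamped: real poles at -2.8, -4.1. τ = -1/pole → τ₁ = 0.3571, τ₂ = 0.2439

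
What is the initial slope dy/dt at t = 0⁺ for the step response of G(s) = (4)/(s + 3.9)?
IVT: y'(0⁺) = lim_{s→∞} s²·Y(s) = lim_{s→∞} s·G(s).
deg(num) = 0, deg(den) = 1, relative degree = 1, so s·G(s) → (leading num)/(leading den) = 4/1 = 4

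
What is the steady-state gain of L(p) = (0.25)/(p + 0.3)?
DC gain = L(0) = num(0)/den(0) = 0.25/0.3 = 0.8333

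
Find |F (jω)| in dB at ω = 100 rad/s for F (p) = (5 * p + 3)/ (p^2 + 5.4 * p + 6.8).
Substitute p = j*100: F(j100) = 0.00239647 - 0.0499045j.
|F(j100)| = sqrt(Re² + Im²) = 0.04996.
20*log₁₀(0.04996) = -26.03 dB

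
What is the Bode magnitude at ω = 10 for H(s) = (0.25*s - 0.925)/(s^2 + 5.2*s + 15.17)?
Substitute s = j*10: H(j10) = 0.0210571 - 0.0165629j.
|H(j10)| = sqrt(Re² + Im²) = 0.02679.
20*log₁₀(0.02679) = -31.44 dB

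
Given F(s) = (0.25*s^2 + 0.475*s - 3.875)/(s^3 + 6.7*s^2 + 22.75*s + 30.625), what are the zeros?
Set numerator = 0: 0.25*s^2 + 0.475*s - 3.875 = 0.25*(s - 3.1)(s + 5) = 0 → Zeros: -5, 3.1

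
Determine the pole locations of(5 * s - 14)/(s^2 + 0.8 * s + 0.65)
Set denominator = 0: s^2 + 0.8*s + 0.65 = 0 → Poles: -0.4 + 0.7j, -0.4 - 0.7j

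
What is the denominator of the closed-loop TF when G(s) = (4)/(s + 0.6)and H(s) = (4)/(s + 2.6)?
Characteristic poly = G_den * H_den + G_num * H_num = (s^2 + 3.2*s + 1.56) + (16) = s^2 + 3.2*s + 17.56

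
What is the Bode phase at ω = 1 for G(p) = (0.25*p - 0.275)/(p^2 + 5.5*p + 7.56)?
Substitute p = j*1: G(j1) = -0.00585397 + 0.0430178j.
∠G(j1) = atan2(Im, Re) = atan2(0.0430178, -0.00585397) = 97.75°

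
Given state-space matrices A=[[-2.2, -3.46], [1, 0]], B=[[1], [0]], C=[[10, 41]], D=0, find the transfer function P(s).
P(s) = C(sI - A)⁻¹B + D.
Characteristic polynomial det(sI - A) = s^2 + 2.2*s + 3.46.
Numerator from C·adj(sI-A)·B + D·det(sI-A) = 10*s + 41.
P(s) = (10*s + 41)/(s^2 + 2.2*s + 3.46)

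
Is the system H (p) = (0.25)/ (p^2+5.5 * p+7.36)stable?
Denominator: p^2 + 5.5*p + 7.36 = (p + 2.3)(p + 3.2). Poles: -2.3, -3.2. All Re(p)<0: Yes (stable)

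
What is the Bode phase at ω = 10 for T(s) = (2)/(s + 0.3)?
Substitute s = j*10: T(j10) = 0.0059946 - 0.19982j.
∠T(j10) = atan2(Im, Re) = atan2(-0.19982, 0.0059946) = -88.28°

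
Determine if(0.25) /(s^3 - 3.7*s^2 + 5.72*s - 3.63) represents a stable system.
Denominator: s^3 - 3.7*s^2 + 5.72*s - 3.63 = (s - 1.5)(s^2 - 2.2*s + 2.42). Poles: 1.1 + 1.1j, 1.1 - 1.1j, 1.5. All Re(p)<0: No (unstable)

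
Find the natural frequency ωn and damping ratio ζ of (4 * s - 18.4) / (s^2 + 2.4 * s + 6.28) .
Underdamped: complex pole -1.2 + 2.2j. ωn = |pole| = 2.506, ζ = -Re(pole)/ωn = 0.4789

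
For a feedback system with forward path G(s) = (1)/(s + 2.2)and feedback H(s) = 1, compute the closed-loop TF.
Closed-loop T = G/(1+GH).
Numerator: G_num * H_den = 1.
Denominator: G_den * H_den + G_num * H_num = (s + 2.2) + (1) = s + 3.2.
T(s) = (1)/(s + 3.2)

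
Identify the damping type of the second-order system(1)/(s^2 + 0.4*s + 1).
Standard form: ωn²/(s²+2ζωn·s+ωn²) gives ωn=1, ζ=0.2.
Underdamped (ζ = 0.2 < 1)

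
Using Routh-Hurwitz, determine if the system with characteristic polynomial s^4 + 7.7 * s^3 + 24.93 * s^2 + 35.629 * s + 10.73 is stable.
Routh array:
s^4: [1, 24.93, 10.73]; s^3: [7.7, 35.629]; s^2: [20.3029, 10.73]; s^1: [31.5596]; s^0: [10.73]
First column: [1, 7.7, 20.3029, 31.5596, 10.73]. Sign changes = 0.
Yes, stable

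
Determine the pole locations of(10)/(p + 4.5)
Set denominator = 0: p + 4.5 = 0 → Poles: -4.5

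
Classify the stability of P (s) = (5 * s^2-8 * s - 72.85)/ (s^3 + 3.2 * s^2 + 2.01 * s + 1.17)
Denominator: s^3 + 3.2*s^2 + 2.01*s + 1.17 = (s + 2.6)(s^2 + 0.6*s + 0.45). Poles: -0.3 + 0.6j, -0.3 - 0.6j, -2.6. Stable (all poles in LHP)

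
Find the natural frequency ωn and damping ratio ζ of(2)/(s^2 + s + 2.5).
Underdamped: complex pole -0.5 + 1.5j. ωn = |pole| = 1.581, ζ = -Re(pole)/ωn = 0.3162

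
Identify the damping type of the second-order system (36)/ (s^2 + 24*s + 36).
Standard form: ωn²/(s²+2ζωn·s+ωn²) gives ωn=6, ζ=2.
Overdamped (ζ = 2 > 1)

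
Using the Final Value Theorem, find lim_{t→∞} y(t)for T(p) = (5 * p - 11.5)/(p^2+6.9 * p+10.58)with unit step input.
FVT: lim_{t→∞} y(t) = lim_{p→0} p*Y(p) where Y(p) = T(p)/p.
= lim_{p→0} T(p) = T(0) = num(0)/den(0) = -11.5/10.58 = -1.087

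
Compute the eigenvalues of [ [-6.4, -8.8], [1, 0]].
Eigenvalues solve det(λI - A) = 0.
Characteristic polynomial: λ^2 + 6.4*λ + 8.8 = 0.
Factor: (λ + 4.4)(λ + 2) = 0.
Roots: -2, -4.4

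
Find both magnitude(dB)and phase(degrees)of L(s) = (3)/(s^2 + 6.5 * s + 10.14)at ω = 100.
Substitute s = j*100: L(j100) = -0.000299039 - 1.94572e-05j.
|L| = 20*log₁₀(sqrt(Re²+Im²)) = -70.47 dB.
∠L = atan2(Im, Re) = -176.28°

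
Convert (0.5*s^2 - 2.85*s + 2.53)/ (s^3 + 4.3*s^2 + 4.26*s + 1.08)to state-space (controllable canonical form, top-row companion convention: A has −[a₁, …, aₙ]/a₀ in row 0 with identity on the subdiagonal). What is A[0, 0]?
Reachable canonical form for den = s^3 + 4.3*s^2 + 4.26*s + 1.08: top row of A = -[a₁,a₂,...,aₙ]/a₀, ones on the subdiagonal, zeros elsewhere.
A = [[-4.3, -4.26, -1.08], [1, 0, 0], [0, 1, 0]].
A[0,0] = -4.3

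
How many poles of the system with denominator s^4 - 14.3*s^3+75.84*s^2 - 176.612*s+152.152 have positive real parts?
s^4 - 14.3*s^3 + 75.84*s^2 - 176.612*s + 152.152 = (s - 4.4)(s - 3.5)(s - 3.8)(s - 2.6). Poles: 2.6, 3.5, 3.8, 4.4. RHP poles (Re>0): 4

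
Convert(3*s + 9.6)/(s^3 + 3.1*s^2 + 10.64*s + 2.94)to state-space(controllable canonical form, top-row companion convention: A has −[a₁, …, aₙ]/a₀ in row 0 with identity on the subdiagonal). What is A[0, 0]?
Reachable canonical form for den = s^3 + 3.1*s^2 + 10.64*s + 2.94: top row of A = -[a₁,a₂,...,aₙ]/a₀, ones on the subdiagonal, zeros elsewhere.
A = [[-3.1, -10.64, -2.94], [1, 0, 0], [0, 1, 0]].
A[0,0] = -3.1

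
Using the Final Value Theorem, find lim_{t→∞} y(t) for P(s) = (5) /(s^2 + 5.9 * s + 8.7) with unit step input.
FVT: lim_{t→∞} y(t) = lim_{s→0} s*Y(s) where Y(s) = P(s)/s.
= lim_{s→0} P(s) = P(0) = num(0)/den(0) = 5/8.7 = 0.5747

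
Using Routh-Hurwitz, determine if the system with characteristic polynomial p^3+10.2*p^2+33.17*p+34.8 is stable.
Routh array:
p^3: [1, 33.17]; p^2: [10.2, 34.8]; p^1: [29.7582]; p^0: [34.8]
First column: [1, 10.2, 29.7582, 34.8]. Sign changes = 0.
Yes, stable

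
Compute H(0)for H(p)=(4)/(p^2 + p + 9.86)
DC gain = H(0) = num(0)/den(0) = 4/9.86 = 0.4057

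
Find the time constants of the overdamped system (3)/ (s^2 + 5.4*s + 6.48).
Overdamped: real poles at -1.8, -3.6. τ = -1/pole → τ₁ = 0.5556, τ₂ = 0.2778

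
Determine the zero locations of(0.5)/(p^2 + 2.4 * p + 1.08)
Numerator is a nonzero constant (0.5) → Zeros: none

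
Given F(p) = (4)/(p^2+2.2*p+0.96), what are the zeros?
Numerator is a nonzero constant (4) → Zeros: none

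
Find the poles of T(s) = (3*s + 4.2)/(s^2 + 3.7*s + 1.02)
Set denominator = 0: s^2 + 3.7*s + 1.02 = (s + 0.3)(s + 3.4) = 0 → Poles: -0.3, -3.4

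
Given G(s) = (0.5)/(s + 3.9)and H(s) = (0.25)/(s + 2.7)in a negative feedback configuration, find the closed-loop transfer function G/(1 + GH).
Closed-loop T = G/(1+GH).
Numerator: G_num * H_den = 0.5*s + 1.35.
Denominator: G_den * H_den + G_num * H_num = (s^2 + 6.6*s + 10.53) + (0.125) = s^2 + 6.6*s + 10.655.
T(s) = (0.5*s + 1.35)/(s^2 + 6.6*s + 10.655)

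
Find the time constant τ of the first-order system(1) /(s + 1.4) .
First-order system: τ = -1/pole. Pole = -1.4. τ = -1/(-1.4) = 0.7143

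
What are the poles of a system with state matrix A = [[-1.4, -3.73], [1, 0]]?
Eigenvalues solve det(λI - A) = 0.
Characteristic polynomial: λ^2 + 1.4*λ + 3.73 = 0.
Roots: -0.7 + 1.8j, -0.7 - 1.8j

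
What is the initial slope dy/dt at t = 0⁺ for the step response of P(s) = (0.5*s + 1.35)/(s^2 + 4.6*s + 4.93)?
IVT: y'(0⁺) = lim_{s→∞} s²·Y(s) = lim_{s→∞} s·P(s).
deg(num) = 1, deg(den) = 2, relative degree = 1, so s·P(s) → (leading num)/(leading den) = 0.5/1 = 0.5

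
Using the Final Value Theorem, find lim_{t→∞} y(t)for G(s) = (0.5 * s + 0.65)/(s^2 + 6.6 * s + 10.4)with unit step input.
FVT: lim_{t→∞} y(t) = lim_{s→0} s*Y(s) where Y(s) = G(s)/s.
= lim_{s→0} G(s) = G(0) = num(0)/den(0) = 0.65/10.4 = 0.0625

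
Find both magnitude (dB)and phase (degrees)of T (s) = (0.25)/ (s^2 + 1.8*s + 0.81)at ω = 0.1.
Substitute s = j*0.1: T(j0.1) = 0.297442 - 0.0669244j.
|T| = 20*log₁₀(sqrt(Re²+Im²)) = -10.32 dB.
∠T = atan2(Im, Re) = -12.68°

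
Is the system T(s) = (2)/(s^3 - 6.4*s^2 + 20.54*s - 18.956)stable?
Denominator: s^3 - 6.4*s^2 + 20.54*s - 18.956 = (s - 1.4)(s^2 - 5*s + 13.54). Poles: 1.4, 2.5 + 2.7j, 2.5 - 2.7j. All Re(p)<0: No (unstable)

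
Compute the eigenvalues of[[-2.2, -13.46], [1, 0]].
Eigenvalues solve det(λI - A) = 0.
Characteristic polynomial: λ^2 + 2.2*λ + 13.46 = 0.
Roots: -1.1 + 3.5j, -1.1 - 3.5j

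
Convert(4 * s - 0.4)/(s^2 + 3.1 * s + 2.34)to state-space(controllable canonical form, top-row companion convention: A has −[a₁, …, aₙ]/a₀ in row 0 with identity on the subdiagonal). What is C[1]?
Reachable canonical form: C = numerator coefficients (right-aligned, zero-padded to length n).
num = 4*s - 0.4, C = [[4, -0.4]].
C[1] = -0.4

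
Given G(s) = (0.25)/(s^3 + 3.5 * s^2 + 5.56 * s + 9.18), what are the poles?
Set denominator = 0: s^3 + 3.5*s^2 + 5.56*s + 9.18 = (s + 2.7)(s^2 + 0.8*s + 3.4) = 0 → Poles: -0.4 + 1.8j, -0.4 - 1.8j, -2.7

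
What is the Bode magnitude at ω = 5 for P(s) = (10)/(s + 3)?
Substitute s = j*5: P(j5) = 0.882353 - 1.47059j.
|P(j5)| = sqrt(Re² + Im²) = 1.715.
20*log₁₀(1.715) = 4.69 dB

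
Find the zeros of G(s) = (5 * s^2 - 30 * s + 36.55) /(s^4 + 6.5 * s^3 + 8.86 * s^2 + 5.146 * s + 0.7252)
Set numerator = 0: 5*s^2 - 30*s + 36.55 = 5*(s - 4.3)(s - 1.7) = 0 → Zeros: 1.7, 4.3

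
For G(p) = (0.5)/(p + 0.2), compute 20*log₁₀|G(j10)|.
Substitute p = j*10: G(j10) = 0.0009996 - 0.04998j.
|G(j10)| = sqrt(Re² + Im²) = 0.04999.
20*log₁₀(0.04999) = -26.02 dB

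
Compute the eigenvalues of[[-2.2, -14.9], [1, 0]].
Eigenvalues solve det(λI - A) = 0.
Characteristic polynomial: λ^2 + 2.2*λ + 14.9 = 0.
Roots: -1.1 + 3.7j, -1.1 - 3.7j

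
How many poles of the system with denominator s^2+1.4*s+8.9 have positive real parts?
Poles: -0.7 + 2.9j, -0.7 - 2.9j. RHP poles (Re>0): 0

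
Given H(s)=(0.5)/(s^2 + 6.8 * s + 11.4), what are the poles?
Set denominator = 0: s^2 + 6.8*s + 11.4 = (s + 3.8)(s + 3) = 0 → Poles: -3, -3.8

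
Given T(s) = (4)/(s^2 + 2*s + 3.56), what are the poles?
Set denominator = 0: s^2 + 2*s + 3.56 = 0 → Poles: -1 + 1.6j, -1 - 1.6j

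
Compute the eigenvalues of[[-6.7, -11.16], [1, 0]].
Eigenvalues solve det(λI - A) = 0.
Characteristic polynomial: λ^2 + 6.7*λ + 11.16 = 0.
Factor: (λ + 3.1)(λ + 3.6) = 0.
Roots: -3.1, -3.6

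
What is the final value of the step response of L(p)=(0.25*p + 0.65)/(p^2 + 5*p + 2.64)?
FVT: lim_{t→∞} y(t) = lim_{p→0} p*Y(p) where Y(p) = L(p)/p.
= lim_{p→0} L(p) = L(0) = num(0)/den(0) = 0.65/2.64 = 0.2462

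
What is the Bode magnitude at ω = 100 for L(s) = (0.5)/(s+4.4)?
Substitute s = j*100: L(j100) = 0.000219575 - 0.00499034j.
|L(j100)| = sqrt(Re² + Im²) = 0.004995.
20*log₁₀(0.004995) = -46.03 dB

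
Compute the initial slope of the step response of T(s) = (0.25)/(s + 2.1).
IVT: y'(0⁺) = lim_{s→∞} s²·Y(s) = lim_{s→∞} s·T(s).
deg(num) = 0, deg(den) = 1, relative degree = 1, so s·T(s) → (leading num)/(leading den) = 0.25/1 = 0.25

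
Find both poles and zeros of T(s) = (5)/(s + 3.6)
Set denominator = 0: s + 3.6 = 0 → Poles: -3.6
Numerator is a nonzero constant (5) → Zeros: none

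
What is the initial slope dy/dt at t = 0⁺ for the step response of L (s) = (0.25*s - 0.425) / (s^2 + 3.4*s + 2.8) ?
IVT: y'(0⁺) = lim_{s→∞} s²·Y(s) = lim_{s→∞} s·L(s).
deg(num) = 1, deg(den) = 2, relative degree = 1, so s·L(s) → (leading num)/(leading den) = 0.25/1 = 0.25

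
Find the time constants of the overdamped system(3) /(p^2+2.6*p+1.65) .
Overdamped: real poles at -1.1, -1.5. τ = -1/pole → τ₁ = 0.9091, τ₂ = 0.6667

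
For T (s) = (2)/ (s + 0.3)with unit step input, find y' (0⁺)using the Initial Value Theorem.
IVT: y'(0⁺) = lim_{s→∞} s²·Y(s) = lim_{s→∞} s·T(s).
deg(num) = 0, deg(den) = 1, relative degree = 1, so s·T(s) → (leading num)/(leading den) = 2/1 = 2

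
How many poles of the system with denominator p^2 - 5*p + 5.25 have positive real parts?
p^2 - 5*p + 5.25 = (p - 3.5)(p - 1.5). Poles: 1.5, 3.5. RHP poles (Re>0): 2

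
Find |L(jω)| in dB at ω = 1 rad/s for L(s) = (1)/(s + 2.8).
Substitute s = j*1: L(j1) = 0.316742 - 0.113122j.
|L(j1)| = sqrt(Re² + Im²) = 0.3363.
20*log₁₀(0.3363) = -9.46 dB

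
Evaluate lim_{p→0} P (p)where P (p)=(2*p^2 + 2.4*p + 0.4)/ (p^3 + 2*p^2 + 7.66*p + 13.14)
DC gain = P(0) = num(0)/den(0) = 0.4/13.14 = 0.03044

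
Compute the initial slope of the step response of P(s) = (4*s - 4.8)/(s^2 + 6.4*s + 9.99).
IVT: y'(0⁺) = lim_{s→∞} s²·Y(s) = lim_{s→∞} s·P(s).
deg(num) = 1, deg(den) = 2, relative degree = 1, so s·P(s) → (leading num)/(leading den) = 4/1 = 4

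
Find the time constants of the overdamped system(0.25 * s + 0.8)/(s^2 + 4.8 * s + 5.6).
Overdamped: real poles at -2.8, -2. τ = -1/pole → τ₁ = 0.3571, τ₂ = 0.5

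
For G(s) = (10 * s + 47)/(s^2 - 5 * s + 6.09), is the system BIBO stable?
Denominator: s^2 - 5*s + 6.09 = (s - 2.9)(s - 2.1). Poles: 2.1, 2.9. All Re(p)<0: No (unstable)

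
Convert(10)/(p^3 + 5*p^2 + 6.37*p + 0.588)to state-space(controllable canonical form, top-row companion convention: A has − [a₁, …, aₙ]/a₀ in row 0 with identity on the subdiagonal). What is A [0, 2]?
Reachable canonical form for den = p^3 + 5*p^2 + 6.37*p + 0.588: top row of A = -[a₁,a₂,...,aₙ]/a₀, ones on the subdiagonal, zeros elsewhere.
A = [[-5, -6.37, -0.588], [1, 0, 0], [0, 1, 0]].
A[0,2] = -0.588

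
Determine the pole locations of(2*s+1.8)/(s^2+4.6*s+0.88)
Set denominator = 0: s^2 + 4.6*s + 0.88 = (s + 4.4)(s + 0.2) = 0 → Poles: -0.2, -4.4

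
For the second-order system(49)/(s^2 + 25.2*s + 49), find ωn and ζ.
Standard form: ωn²/(s²+2ζωn·s+ωn²).
const=49=ωn² → ωn=7, s coeff=25.2=2ζωn → ζ=1.8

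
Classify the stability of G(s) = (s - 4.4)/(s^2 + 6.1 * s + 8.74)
Denominator: s^2 + 6.1*s + 8.74 = (s + 3.8)(s + 2.3). Poles: -2.3, -3.8. Stable (all poles in LHP)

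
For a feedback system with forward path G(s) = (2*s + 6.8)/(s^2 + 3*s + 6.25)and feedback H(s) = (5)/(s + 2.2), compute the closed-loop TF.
Closed-loop T = G/(1+GH).
Numerator: G_num * H_den = 2*s^2 + 11.2*s + 14.96.
Denominator: G_den * H_den + G_num * H_num = (s^3 + 5.2*s^2 + 12.85*s + 13.75) + (10*s + 34) = s^3 + 5.2*s^2 + 22.85*s + 47.75.
T(s) = (2*s^2 + 11.2*s + 14.96)/(s^3 + 5.2*s^2 + 22.85*s + 47.75)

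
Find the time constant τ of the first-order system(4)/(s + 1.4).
First-order system: τ = -1/pole. Pole = -1.4. τ = -1/(-1.4) = 0.7143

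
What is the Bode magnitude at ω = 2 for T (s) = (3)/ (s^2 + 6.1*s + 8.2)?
Substitute s = j*2: T(j2) = 0.0756848 - 0.219846j.
|T(j2)| = sqrt(Re² + Im²) = 0.2325.
20*log₁₀(0.2325) = -12.67 dB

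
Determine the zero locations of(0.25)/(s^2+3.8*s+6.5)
Numerator is a nonzero constant (0.25) → Zeros: none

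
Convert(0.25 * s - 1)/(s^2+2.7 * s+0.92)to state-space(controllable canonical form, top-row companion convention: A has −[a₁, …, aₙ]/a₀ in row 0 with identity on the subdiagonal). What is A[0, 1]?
Reachable canonical form for den = s^2 + 2.7*s + 0.92: top row of A = -[a₁,a₂,...,aₙ]/a₀, ones on the subdiagonal, zeros elsewhere.
A = [[-2.7, -0.92], [1, 0]].
A[0,1] = -0.92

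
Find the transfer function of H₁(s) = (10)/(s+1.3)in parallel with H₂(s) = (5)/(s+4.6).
Parallel: H = H₁ + H₂ = (n₁·d₂ + n₂·d₁)/(d₁·d₂).
n₁·d₂ = 10*s + 46. n₂·d₁ = 5*s + 6.5. Sum = 15*s + 52.5. d₁·d₂ = s^2 + 5.9*s + 5.98.
H(s) = (15*s + 52.5)/(s^2 + 5.9*s + 5.98)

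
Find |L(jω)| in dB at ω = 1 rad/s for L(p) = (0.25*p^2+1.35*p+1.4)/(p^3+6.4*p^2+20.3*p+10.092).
Substitute p = j*1: L(j1) = 0.0784749 - 0.0445736j.
|L(j1)| = sqrt(Re² + Im²) = 0.09025.
20*log₁₀(0.09025) = -20.89 dB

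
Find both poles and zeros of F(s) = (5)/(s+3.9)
Set denominator = 0: s + 3.9 = 0 → Poles: -3.9
Numerator is a nonzero constant (5) → Zeros: none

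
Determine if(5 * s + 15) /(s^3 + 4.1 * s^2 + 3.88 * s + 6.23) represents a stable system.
Denominator: s^3 + 4.1*s^2 + 3.88*s + 6.23 = (s + 3.5)(s^2 + 0.6*s + 1.78). Poles: -0.3 + 1.3j, -0.3 - 1.3j, -3.5. All Re(p)<0: Yes (stable)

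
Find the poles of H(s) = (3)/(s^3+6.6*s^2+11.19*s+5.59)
Set denominator = 0: s^3 + 6.6*s^2 + 11.19*s + 5.59 = (s + 1)(s + 4.3)(s + 1.3) = 0 → Poles: -1, -1.3, -4.3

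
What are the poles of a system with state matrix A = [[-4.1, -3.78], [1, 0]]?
Eigenvalues solve det(λI - A) = 0.
Characteristic polynomial: λ^2 + 4.1*λ + 3.78 = 0.
Factor: (λ + 1.4)(λ + 2.7) = 0.
Roots: -1.4, -2.7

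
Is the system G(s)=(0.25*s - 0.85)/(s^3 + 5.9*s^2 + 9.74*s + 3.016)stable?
Denominator: s^3 + 5.9*s^2 + 9.74*s + 3.016 = (s + 0.4)(s + 2.9)(s + 2.6). Poles: -0.4, -2.6, -2.9. All Re(p)<0: Yes (stable)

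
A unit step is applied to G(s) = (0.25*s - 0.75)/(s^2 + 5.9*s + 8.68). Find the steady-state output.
FVT: lim_{t→∞} y(t) = lim_{s→0} s*Y(s) where Y(s) = G(s)/s.
= lim_{s→0} G(s) = G(0) = num(0)/den(0) = -0.75/8.68 = -0.08641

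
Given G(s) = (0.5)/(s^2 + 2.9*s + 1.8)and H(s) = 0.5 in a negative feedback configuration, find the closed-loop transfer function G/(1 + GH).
Closed-loop T = G/(1+GH).
Numerator: G_num * H_den = 0.5.
Denominator: G_den * H_den + G_num * H_num = (s^2 + 2.9*s + 1.8) + (0.25) = s^2 + 2.9*s + 2.05.
T(s) = (0.5)/(s^2 + 2.9*s + 2.05)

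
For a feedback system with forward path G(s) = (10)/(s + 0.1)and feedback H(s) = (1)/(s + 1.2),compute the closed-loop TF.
Closed-loop T = G/(1+GH).
Numerator: G_num * H_den = 10*s + 12.
Denominator: G_den * H_den + G_num * H_num = (s^2 + 1.3*s + 0.12) + (10) = s^2 + 1.3*s + 10.12.
T(s) = (10*s + 12)/(s^2 + 1.3*s + 10.12)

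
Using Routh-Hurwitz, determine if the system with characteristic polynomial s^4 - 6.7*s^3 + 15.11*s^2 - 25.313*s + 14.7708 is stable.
Routh array:
s^4: [1, 15.11, 14.7708]; s^3: [-6.7, -25.313]; s^2: [11.3319, 14.7708]; s^1: [-16.5798]; s^0: [14.7708]
First column: [1, -6.7, 11.3319, -16.5798, 14.7708]. Sign changes = 4.
No, unstable (4 RHP root(s))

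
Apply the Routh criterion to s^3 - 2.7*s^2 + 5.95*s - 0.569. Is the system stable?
Routh array:
s^3: [1, 5.95]; s^2: [-2.7, -0.569]; s^1: [5.73926]; s^0: [-0.569]
First column: [1, -2.7, 5.73926, -0.569]. Sign changes = 3.
No, unstable (3 RHP root(s))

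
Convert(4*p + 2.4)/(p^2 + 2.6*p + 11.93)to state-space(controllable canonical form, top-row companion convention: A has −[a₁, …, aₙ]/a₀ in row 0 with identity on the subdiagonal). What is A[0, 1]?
Reachable canonical form for den = p^2 + 2.6*p + 11.93: top row of A = -[a₁,a₂,...,aₙ]/a₀, ones on the subdiagonal, zeros elsewhere.
A = [[-2.6, -11.93], [1, 0]].
A[0,1] = -11.93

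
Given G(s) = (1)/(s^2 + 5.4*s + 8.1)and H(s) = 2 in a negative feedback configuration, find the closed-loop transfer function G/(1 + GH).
Closed-loop T = G/(1+GH).
Numerator: G_num * H_den = 1.
Denominator: G_den * H_den + G_num * H_num = (s^2 + 5.4*s + 8.1) + (2) = s^2 + 5.4*s + 10.1.
T(s) = (1)/(s^2 + 5.4*s + 10.1)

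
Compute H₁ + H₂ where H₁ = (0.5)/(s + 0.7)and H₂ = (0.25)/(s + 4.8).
Parallel: H = H₁ + H₂ = (n₁·d₂ + n₂·d₁)/(d₁·d₂).
n₁·d₂ = 0.5*s + 2.4. n₂·d₁ = 0.25*s + 0.175. Sum = 0.75*s + 2.575. d₁·d₂ = s^2 + 5.5*s + 3.36.
H(s) = (0.75*s + 2.575)/(s^2 + 5.5*s + 3.36)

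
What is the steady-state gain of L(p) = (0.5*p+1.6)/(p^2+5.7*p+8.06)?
DC gain = L(0) = num(0)/den(0) = 1.6/8.06 = 0.1985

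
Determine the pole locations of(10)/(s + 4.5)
Set denominator = 0: s + 4.5 = 0 → Poles: -4.5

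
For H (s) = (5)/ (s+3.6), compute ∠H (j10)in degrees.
Substitute s = j*10: H(j10) = 0.159348 - 0.442635j.
∠H(j10) = atan2(Im, Re) = atan2(-0.442635, 0.159348) = -70.20°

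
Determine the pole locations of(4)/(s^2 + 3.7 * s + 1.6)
Set denominator = 0: s^2 + 3.7*s + 1.6 = (s + 3.2)(s + 0.5) = 0 → Poles: -0.5, -3.2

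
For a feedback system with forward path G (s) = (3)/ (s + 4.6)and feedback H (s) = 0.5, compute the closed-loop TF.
Closed-loop T = G/(1+GH).
Numerator: G_num * H_den = 3.
Denominator: G_den * H_den + G_num * H_num = (s + 4.6) + (1.5) = s + 6.1.
T(s) = (3)/(s + 6.1)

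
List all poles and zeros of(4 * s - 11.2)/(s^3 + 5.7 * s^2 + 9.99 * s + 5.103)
Set denominator = 0: s^3 + 5.7*s^2 + 9.99*s + 5.103 = (s + 2.7)(s + 0.9)(s + 2.1) = 0 → Poles: -0.9, -2.1, -2.7
Set numerator = 0: 4*s - 11.2 = 0 → Zeros: 2.8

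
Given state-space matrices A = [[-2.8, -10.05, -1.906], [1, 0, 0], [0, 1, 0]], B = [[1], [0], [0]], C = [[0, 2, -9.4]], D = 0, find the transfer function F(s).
F(s) = C(sI - A)⁻¹B + D.
Characteristic polynomial det(sI - A) = s^3 + 2.8*s^2 + 10.05*s + 1.906.
Numerator from C·adj(sI-A)·B + D·det(sI-A) = 2*s - 9.4.
F(s) = (2*s - 9.4)/(s^3 + 2.8*s^2 + 10.05*s + 1.906)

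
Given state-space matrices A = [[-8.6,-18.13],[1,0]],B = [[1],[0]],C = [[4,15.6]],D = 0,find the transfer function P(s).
P(s) = C(sI - A)⁻¹B + D.
Characteristic polynomial det(sI - A) = s^2 + 8.6*s + 18.13.
Numerator from C·adj(sI-A)·B + D·det(sI-A) = 4*s + 15.6.
P(s) = (4*s + 15.6)/(s^2 + 8.6*s + 18.13)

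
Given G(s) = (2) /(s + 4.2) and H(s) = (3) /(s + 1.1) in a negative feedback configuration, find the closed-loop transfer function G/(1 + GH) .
Closed-loop T = G/(1+GH).
Numerator: G_num * H_den = 2*s + 2.2.
Denominator: G_den * H_den + G_num * H_num = (s^2 + 5.3*s + 4.62) + (6) = s^2 + 5.3*s + 10.62.
T(s) = (2*s + 2.2)/(s^2 + 5.3*s + 10.62)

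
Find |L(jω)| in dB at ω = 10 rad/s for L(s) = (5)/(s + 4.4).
Substitute s = j*10: L(j10) = 0.184316 - 0.418901j.
|L(j10)| = sqrt(Re² + Im²) = 0.4577.
20*log₁₀(0.4577) = -6.79 dB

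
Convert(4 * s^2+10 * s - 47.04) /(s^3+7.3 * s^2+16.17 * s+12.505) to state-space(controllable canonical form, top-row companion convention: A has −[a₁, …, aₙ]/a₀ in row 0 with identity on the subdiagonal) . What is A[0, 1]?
Reachable canonical form for den = s^3 + 7.3*s^2 + 16.17*s + 12.505: top row of A = -[a₁,a₂,...,aₙ]/a₀, ones on the subdiagonal, zeros elsewhere.
A = [[-7.3, -16.17, -12.505], [1, 0, 0], [0, 1, 0]].
A[0,1] = -16.17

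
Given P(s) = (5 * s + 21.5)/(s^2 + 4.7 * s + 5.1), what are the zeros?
Set numerator = 0: 5*s + 21.5 = 0 → Zeros: -4.3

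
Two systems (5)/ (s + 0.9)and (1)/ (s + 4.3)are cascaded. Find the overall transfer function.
Series: H = H₁ · H₂ = (n₁·n₂)/(d₁·d₂).
Num: n₁·n₂ = 5. Den: d₁·d₂ = s^2 + 5.2*s + 3.87.
H(s) = (5)/(s^2 + 5.2*s + 3.87)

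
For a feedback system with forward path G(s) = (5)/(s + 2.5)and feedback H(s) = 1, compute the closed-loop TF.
Closed-loop T = G/(1+GH).
Numerator: G_num * H_den = 5.
Denominator: G_den * H_den + G_num * H_num = (s + 2.5) + (5) = s + 7.5.
T(s) = (5)/(s + 7.5)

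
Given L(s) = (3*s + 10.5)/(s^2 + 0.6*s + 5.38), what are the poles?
Set denominator = 0: s^2 + 0.6*s + 5.38 = 0 → Poles: -0.3 + 2.3j, -0.3 - 2.3j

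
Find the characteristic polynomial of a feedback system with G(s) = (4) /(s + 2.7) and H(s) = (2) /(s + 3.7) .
Characteristic poly = G_den * H_den + G_num * H_num = (s^2 + 6.4*s + 9.99) + (8) = s^2 + 6.4*s + 17.99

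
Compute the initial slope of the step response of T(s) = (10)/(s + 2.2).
IVT: y'(0⁺) = lim_{s→∞} s²·Y(s) = lim_{s→∞} s·T(s).
deg(num) = 0, deg(den) = 1, relative degree = 1, so s·T(s) → (leading num)/(leading den) = 10/1 = 10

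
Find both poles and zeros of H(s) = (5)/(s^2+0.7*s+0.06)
Set denominator = 0: s^2 + 0.7*s + 0.06 = (s + 0.1)(s + 0.6) = 0 → Poles: -0.1, -0.6
Numerator is a nonzero constant (5) → Zeros: none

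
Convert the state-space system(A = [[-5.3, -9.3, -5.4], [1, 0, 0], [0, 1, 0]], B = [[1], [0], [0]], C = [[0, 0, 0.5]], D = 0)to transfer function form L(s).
L(s) = C(sI - A)⁻¹B + D.
Characteristic polynomial det(sI - A) = s^3 + 5.3*s^2 + 9.3*s + 5.4.
Numerator from C·adj(sI-A)·B + D·det(sI-A) = 0.5.
L(s) = (0.5)/(s^3 + 5.3*s^2 + 9.3*s + 5.4)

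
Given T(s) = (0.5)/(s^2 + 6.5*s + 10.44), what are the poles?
Set denominator = 0: s^2 + 6.5*s + 10.44 = (s + 2.9)(s + 3.6) = 0 → Poles: -2.9, -3.6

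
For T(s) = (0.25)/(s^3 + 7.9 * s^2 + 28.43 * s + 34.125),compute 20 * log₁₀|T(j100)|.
Substitute s = j*100: T(j100) = -1.97305e-08 + 2.4915e-07j.
|T(j100)| = sqrt(Re² + Im²) = 2.499e-07.
20*log₁₀(2.499e-07) = -132.04 dB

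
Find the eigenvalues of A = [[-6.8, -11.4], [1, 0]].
Eigenvalues solve det(λI - A) = 0.
Characteristic polynomial: λ^2 + 6.8*λ + 11.4 = 0.
Factor: (λ + 3.8)(λ + 3) = 0.
Roots: -3, -3.8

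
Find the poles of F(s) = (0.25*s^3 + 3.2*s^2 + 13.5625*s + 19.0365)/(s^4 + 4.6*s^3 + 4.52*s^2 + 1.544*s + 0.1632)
Set denominator = 0: s^4 + 4.6*s^3 + 4.52*s^2 + 1.544*s + 0.1632 = (s + 0.2)(s + 0.4)(s + 0.6)(s + 3.4) = 0 → Poles: -0.2, -0.4, -0.6, -3.4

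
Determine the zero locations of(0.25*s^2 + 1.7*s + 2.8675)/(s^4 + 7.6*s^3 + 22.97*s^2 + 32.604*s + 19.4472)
Set numerator = 0: 0.25*s^2 + 1.7*s + 2.8675 = 0.25*(s + 3.1)(s + 3.7) = 0 → Zeros: -3.1, -3.7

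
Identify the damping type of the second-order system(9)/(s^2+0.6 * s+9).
Standard form: ωn²/(s²+2ζωn·s+ωn²) gives ωn=3, ζ=0.1.
Underdamped (ζ = 0.1 < 1)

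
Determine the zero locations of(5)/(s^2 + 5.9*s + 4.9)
Numerator is a nonzero constant (5) → Zeros: none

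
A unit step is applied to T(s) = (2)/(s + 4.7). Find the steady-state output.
FVT: lim_{t→∞} y(t) = lim_{s→0} s*Y(s) where Y(s) = T(s)/s.
= lim_{s→0} T(s) = T(0) = num(0)/den(0) = 2/4.7 = 0.4255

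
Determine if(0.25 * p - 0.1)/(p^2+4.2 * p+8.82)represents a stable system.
Denominator: p^2 + 4.2*p + 8.82. Poles: -2.1 + 2.1j, -2.1 - 2.1j. All Re(p)<0: Yes (stable)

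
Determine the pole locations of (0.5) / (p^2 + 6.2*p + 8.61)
Set denominator = 0: p^2 + 6.2*p + 8.61 = (p + 2.1)(p + 4.1) = 0 → Poles: -2.1, -4.1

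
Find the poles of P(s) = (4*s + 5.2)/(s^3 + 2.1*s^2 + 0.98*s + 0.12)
Set denominator = 0: s^3 + 2.1*s^2 + 0.98*s + 0.12 = (s + 0.4)(s + 1.5)(s + 0.2) = 0 → Poles: -0.2, -0.4, -1.5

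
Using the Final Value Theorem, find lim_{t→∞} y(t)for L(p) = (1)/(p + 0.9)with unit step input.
FVT: lim_{t→∞} y(t) = lim_{p→0} p*Y(p) where Y(p) = L(p)/p.
= lim_{p→0} L(p) = L(0) = num(0)/den(0) = 1/0.9 = 1.111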